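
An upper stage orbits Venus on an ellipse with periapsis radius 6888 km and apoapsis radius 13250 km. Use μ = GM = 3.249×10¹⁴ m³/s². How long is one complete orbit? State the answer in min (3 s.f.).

Semi-major axis a = (r_p + r_a)/2 = (6888.0 + 13250)/2 = 10069 km = 1.007×10⁷ m.
By Kepler's third law T = 2π√(a³/μ) = 2π × 1.773×10³ = 1.114×10⁴ s.
= 185.6 min.

T ≈ 186 min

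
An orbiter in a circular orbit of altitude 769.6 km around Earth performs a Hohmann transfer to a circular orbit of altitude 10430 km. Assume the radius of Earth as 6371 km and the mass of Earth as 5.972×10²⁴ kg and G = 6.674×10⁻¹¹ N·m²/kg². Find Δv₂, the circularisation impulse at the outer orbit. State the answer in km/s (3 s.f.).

Δv ≈ 1.11 km/s

μ = GM = 6.674×10⁻¹¹ × 5.972×10²⁴ = 3.986×10¹⁴ m³/s².
r₁ = 6371 + 769.6 = 7140.6 km = 7.1406×10⁶ m.
r₂ = 6371 + 10430 = 16801 km = 1.6801×10⁷ m.
Transfer ellipse a_t = (r₁ + r₂)/2 = 1.197×10⁷ m.
At r₁: circular v_c1 = √(μ/r₁) = 7471 m/s; transfer-perigee v_p = √[μ(2/r₁ − 1/a_t)] = 8851 m/s.
At r₂: circular v_c2 = √(μ/r₂) = 4871 m/s; transfer-apogee v_a = √[μ(2/r₂ − 1/a_t)] = 3762 m/s.
Δv₂ = v_c2 − v_a = 1109 m/s.
= 1.109 km/s.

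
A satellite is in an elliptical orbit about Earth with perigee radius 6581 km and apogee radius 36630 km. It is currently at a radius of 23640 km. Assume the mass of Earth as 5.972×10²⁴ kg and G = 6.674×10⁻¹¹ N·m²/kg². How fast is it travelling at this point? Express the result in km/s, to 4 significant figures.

v ≈ 3.908 km/s

μ = GM = 6.674×10⁻¹¹ × 5.972×10²⁴ = 3.986×10¹⁴ m³/s².
Semi-major axis a = (r_p + r_a)/2 = 21606 km = 2.161×10⁷ m.
Vis-viva: v² = μ(2/r − 1/a) = 3.986×10¹⁴ × (8.460×10⁻⁸ − 4.628×10⁻⁸) = 1.527×10⁷ m²/s².
v = 3908 m/s = 3.908 km/s.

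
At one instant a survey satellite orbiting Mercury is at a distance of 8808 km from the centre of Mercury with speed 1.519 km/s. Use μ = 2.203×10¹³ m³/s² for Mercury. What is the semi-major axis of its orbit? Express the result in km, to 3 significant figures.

r = 8.808×10⁶ m.
Vis-viva rearranged: 1/a = 2/r − v²/μ = 2.271×10⁻⁷ − 1.047×10⁻⁷ = 1.223×10⁻⁷ m⁻¹.
a = 8.175×10⁶ m = 8174.7 km.

a ≈ 8170 km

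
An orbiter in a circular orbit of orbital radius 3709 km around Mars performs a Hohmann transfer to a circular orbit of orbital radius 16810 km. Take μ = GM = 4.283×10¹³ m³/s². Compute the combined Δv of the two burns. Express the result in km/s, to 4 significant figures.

r₁ = 3709 km = 3.709×10⁶ m.
r₂ = 16810 km = 1.681×10⁷ m.
Transfer ellipse a_t = (r₁ + r₂)/2 = 1.026×10⁷ m.
At r₁: circular v_c1 = √(μ/r₁) = 3398 m/s; transfer-periapsis v_p = √[μ(2/r₁ − 1/a_t)] = 4350 m/s.
Δv₁ = v_p − v_c1 = 951.6 m/s.
At r₂: circular v_c2 = √(μ/r₂) = 1596 m/s; transfer-apoapsis v_a = √[μ(2/r₂ − 1/a_t)] = 959.7 m/s.
Δv₂ = v_c2 − v_a = 636.5 m/s.
Total Δv = Δv₁ + Δv₂ = 1588 m/s = 1.588 km/s.

Δv_total ≈ 1.588 km/s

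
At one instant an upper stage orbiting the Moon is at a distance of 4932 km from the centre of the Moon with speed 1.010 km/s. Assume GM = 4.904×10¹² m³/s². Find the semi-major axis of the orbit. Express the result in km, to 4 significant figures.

r = 4.932×10⁶ m.
Specific orbital energy ε = v²/2 − μ/r = (1010)²/2 − 4.904×10¹²/4.932×10⁶ = -4.843×10⁵ J/kg.
Since ε = −μ/(2a), a = −μ/(2ε) = 5.063×10⁶ m = 5063.3 km.

a ≈ 5063 km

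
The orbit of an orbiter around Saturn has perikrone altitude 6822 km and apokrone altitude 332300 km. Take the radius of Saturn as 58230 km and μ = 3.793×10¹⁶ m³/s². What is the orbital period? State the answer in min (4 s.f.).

T ≈ 1849 min

r_p = 58230 + 6822 = 65052 km = 6.5052×10⁷ m.
r_a = 58230 + 332300 = 390530 km = 3.9053×10⁸ m.
Semi-major axis a = (r_p + r_a)/2 = (65052 + 3.9053×10⁵)/2 = 2.2779×10⁵ km = 2.278×10⁸ m.
By Kepler's third law T = 2π√(a³/μ) = 2π × 1.765×10⁴ = 1.109×10⁵ s.
= 1849 min.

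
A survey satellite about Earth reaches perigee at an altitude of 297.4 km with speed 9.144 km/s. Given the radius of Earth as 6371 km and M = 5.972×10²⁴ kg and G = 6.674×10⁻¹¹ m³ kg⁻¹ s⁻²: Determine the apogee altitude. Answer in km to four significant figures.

μ = GM = 6.674×10⁻¹¹ × 5.972×10²⁴ = 3.986×10¹⁴ m³/s².
r_p = 6371 + 297.4 = 6668.4 km = 6.668×10⁶ m.
Specific energy ε = v²/2 − μ/r = -1.796×10⁷ J/kg, so a = −μ/(2ε) = 1.109×10⁷ m.
The apsides satisfy r_p + r_a = 2a, so the apogee radius is 2a − r_p = 1.552×10⁷ m = 15519 km.
Apogee altitude = 15519 − 6371 = 9148.1 km.

apogee altitude ≈ 9148 km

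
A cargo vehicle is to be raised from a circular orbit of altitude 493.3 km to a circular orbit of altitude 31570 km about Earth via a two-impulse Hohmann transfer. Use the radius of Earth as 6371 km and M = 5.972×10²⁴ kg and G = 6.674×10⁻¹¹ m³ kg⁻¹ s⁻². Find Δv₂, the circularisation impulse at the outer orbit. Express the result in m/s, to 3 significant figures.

μ = GM = 6.674×10⁻¹¹ × 5.972×10²⁴ = 3.986×10¹⁴ m³/s².
r₁ = 6371 + 493.3 = 6864.3 km = 6.8643×10⁶ m.
r₂ = 6371 + 31570 = 37941 km = 3.7941×10⁷ m.
Transfer ellipse a_t = (r₁ + r₂)/2 = 2.240×10⁷ m.
At r₁: circular v_c1 = √(μ/r₁) = 7620 m/s; transfer-perigee v_p = √[μ(2/r₁ − 1/a_t)] = 9917 m/s.
At r₂: circular v_c2 = √(μ/r₂) = 3241 m/s; transfer-apogee v_a = √[μ(2/r₂ − 1/a_t)] = 1794 m/s.
Δv₂ = v_c2 − v_a = 1447 m/s.

Δv ≈ 1450 m/s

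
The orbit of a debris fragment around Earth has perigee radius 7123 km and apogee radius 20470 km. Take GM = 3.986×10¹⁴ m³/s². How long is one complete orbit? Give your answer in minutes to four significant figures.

T ≈ 268.8 minutes

Semi-major axis a = (r_p + r_a)/2 = (7123.0 + 20470)/2 = 13796 km = 1.380×10⁷ m.
By Kepler's third law T = 2π√(a³/μ) = 2π × 2.567×10³ = 1.613×10⁴ s.
= 268.8 minutes.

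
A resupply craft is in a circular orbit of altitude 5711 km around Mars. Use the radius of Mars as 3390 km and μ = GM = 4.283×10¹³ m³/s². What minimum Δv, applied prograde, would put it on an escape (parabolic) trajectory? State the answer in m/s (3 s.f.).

Δv ≈ 899 m/s

r = 3390 + 5711 = 9101.0 km = 9.1010×10⁶ m.
Circular speed v_c = √(μ/r) = 2169 m/s.
Escape speed v_esc = √(2μ/r) = √2 × v_c = 3068 m/s.
Δv = v_esc − v_c = 898.6 m/s.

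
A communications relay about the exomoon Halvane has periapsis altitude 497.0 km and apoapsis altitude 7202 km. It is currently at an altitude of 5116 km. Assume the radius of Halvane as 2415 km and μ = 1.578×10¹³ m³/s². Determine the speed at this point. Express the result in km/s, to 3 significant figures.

v ≈ 1.29 km/s

r_p = 2415 + 497.0 = 2912.0 km = 2.9120×10⁶ m.
r_a = 2415 + 7202 = 9617.0 km = 9.6170×10⁶ m.
r = 2415 + 5116 = 7531.0 km = 7.531×10⁶ m.
Semi-major axis a = (r_p + r_a)/2 = 6264.5 km = 6.264×10⁶ m.
Vis-viva: v² = μ(2/r − 1/a) = 1.578×10¹³ × (2.656×10⁻⁷ − 1.596×10⁻⁷) = 1.672×10⁶ m²/s².
v = 1293 m/s = 1.293 km/s.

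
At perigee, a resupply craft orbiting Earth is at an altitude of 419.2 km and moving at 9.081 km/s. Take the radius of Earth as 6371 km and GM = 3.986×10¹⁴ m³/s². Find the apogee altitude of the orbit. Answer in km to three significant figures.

r_p = 6371 + 419.2 = 6790.2 km = 6.790×10⁶ m.
Specific energy ε = v²/2 − μ/r = -1.747×10⁷ J/kg, so a = −μ/(2ε) = 1.141×10⁷ m.
The apsides satisfy r_p + r_a = 2a, so the apogee radius is 2a − r_p = 1.603×10⁷ m = 16026 km.
Apogee altitude = 16026 − 6371 = 9655.1 km.

apogee altitude ≈ 9660 km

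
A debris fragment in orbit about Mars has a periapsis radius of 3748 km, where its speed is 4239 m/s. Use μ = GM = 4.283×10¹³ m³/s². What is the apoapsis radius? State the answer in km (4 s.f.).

r_p = 3.748×10⁶ m.
Specific energy ε = v²/2 − μ/r = -2.443×10⁶ J/kg, so a = −μ/(2ε) = 8.766×10⁶ m.
The apsides satisfy r_p + r_a = 2a, so the apoapsis radius is 2a − r_p = 1.378×10⁷ m = 13785 km.

apoapsis radius ≈ 13780 km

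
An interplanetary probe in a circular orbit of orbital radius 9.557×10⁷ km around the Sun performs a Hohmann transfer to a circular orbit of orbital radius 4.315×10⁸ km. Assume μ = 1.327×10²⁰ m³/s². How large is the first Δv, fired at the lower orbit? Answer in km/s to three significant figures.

Δv ≈ 10.4 km/s

r₁ = 9.557×10⁷ km = 9.557×10¹⁰ m.
r₂ = 4.315×10⁸ km = 4.315×10¹¹ m.
Transfer ellipse a_t = (r₁ + r₂)/2 = 2.635×10¹¹ m.
At r₁: circular v_c1 = √(μ/r₁) = 37260 m/s; transfer-perihelion v_p = √[μ(2/r₁ − 1/a_t)] = 47680 m/s.
Δv₁ = v_p − v_c1 = 10420 m/s.
= 10.42 km/s.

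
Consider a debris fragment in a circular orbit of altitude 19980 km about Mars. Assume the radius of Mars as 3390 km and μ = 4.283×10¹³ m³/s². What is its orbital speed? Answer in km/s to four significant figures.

v ≈ 1.354 km/s

r = 3390 + 19980 = 23370 km = 2.3370×10⁷ m.
For a circular orbit v = √(μ/r) = √(4.283×10¹³ / 2.337×10⁷) = √(1.833×10⁶) = 1354 m/s.
That is 1.354 km/s.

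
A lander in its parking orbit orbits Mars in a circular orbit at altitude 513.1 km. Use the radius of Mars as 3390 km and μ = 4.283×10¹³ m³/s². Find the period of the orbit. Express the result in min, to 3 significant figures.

r = 3390 + 513.1 = 3903.1 km = 3.9031×10⁶ m.
Kepler's third law: T = 2π√(r³/μ) = 2π√((3.903×10⁶)³ / 4.283×10¹³).
r³/μ = 1.388×10⁶ s², so T = 2π × 1.178×10³ = 7.403×10³ s.
Converting: 7.403×10³ s ÷ 60.00 = 123.4 min.

T ≈ 123 min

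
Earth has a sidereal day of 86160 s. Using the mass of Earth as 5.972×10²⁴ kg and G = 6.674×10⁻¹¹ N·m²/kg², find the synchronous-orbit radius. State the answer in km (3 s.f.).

μ = GM = 6.674×10⁻¹¹ × 5.972×10²⁴ = 3.986×10¹⁴ m³/s².
A synchronous orbit has period T, so by Kepler's third law a = (μT²/4π²)^(1/3).
μT²/4π² = 3.986×10¹⁴ × (8.616×10⁴)² / 39.48 = 7.495×10²² m³.
a = 4.216×10⁷ m = 42162 km.

r_sync ≈ 42200 km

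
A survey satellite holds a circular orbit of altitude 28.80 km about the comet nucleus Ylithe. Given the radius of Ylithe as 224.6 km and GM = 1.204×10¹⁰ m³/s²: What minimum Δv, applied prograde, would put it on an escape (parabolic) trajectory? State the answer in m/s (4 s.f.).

Δv ≈ 90.29 m/s

r = 224.6 + 28.80 = 253.40 km = 2.5340×10⁵ m.
Circular speed v_c = √(μ/r) = 218.0 m/s.
Escape speed v_esc = √(2μ/r) = √2 × v_c = 308.3 m/s.
Δv = v_esc − v_c = 90.29 m/s.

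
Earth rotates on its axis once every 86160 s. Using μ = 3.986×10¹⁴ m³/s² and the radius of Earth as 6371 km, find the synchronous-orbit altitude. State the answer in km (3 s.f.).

A synchronous orbit has period T, so by Kepler's third law a = (μT²/4π²)^(1/3).
μT²/4π² = 3.986×10¹⁴ × (8.616×10⁴)² / 39.48 = 7.495×10²² m³.
a = 4.216×10⁷ m = 42163 km.
Altitude h = a − R = 42163 − 6371 = 35792 km.

h_sync ≈ 35800 km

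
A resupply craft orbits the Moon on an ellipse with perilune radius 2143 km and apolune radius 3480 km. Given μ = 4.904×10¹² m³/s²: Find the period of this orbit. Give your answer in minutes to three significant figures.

T ≈ 223 minutes

Semi-major axis a = (r_p + r_a)/2 = (2143.0 + 3480.0)/2 = 2811.5 km = 2.812×10⁶ m.
By Kepler's third law T = 2π√(a³/μ) = 2π × 2.129×10³ = 1.338×10⁴ s.
= 222.9 minutes.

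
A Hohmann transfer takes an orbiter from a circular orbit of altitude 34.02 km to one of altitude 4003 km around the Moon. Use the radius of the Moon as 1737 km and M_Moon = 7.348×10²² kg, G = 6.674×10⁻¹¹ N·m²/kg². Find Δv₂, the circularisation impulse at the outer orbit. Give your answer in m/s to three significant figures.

μ = GM = 6.674×10⁻¹¹ × 7.348×10²² = 4.904×10¹² m³/s².
r₁ = 1737 + 34.02 = 1771.0 km = 1.7710×10⁶ m.
r₂ = 1737 + 4003 = 5740.0 km = 5.7400×10⁶ m.
Transfer ellipse a_t = (r₁ + r₂)/2 = 3.756×10⁶ m.
At r₁: circular v_c1 = √(μ/r₁) = 1664 m/s; transfer-perilune v_p = √[μ(2/r₁ − 1/a_t)] = 2057 m/s.
At r₂: circular v_c2 = √(μ/r₂) = 924.3 m/s; transfer-apolune v_a = √[μ(2/r₂ − 1/a_t)] = 634.7 m/s.
Δv₂ = v_c2 − v_a = 289.6 m/s.

Δv ≈ 290 m/s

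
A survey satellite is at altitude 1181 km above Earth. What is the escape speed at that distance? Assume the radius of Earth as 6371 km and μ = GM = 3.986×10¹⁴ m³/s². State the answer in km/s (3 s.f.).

r = 6371 + 1181 = 7552.0 km = 7.5520×10⁶ m.
Escape speed v_esc = √(2μ/r) = √(2 × 3.986×10¹⁴ / 7.552×10⁶) = √(1.056×10⁸) = 10270 m/s.
= 10.27 km/s.

v_esc ≈ 10.3 km/s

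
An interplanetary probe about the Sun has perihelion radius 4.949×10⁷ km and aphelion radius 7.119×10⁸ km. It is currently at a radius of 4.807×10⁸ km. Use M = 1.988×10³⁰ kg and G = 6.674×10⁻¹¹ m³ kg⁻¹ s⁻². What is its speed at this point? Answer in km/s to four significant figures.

μ = GM = 6.674×10⁻¹¹ × 1.988×10³⁰ = 1.327×10²⁰ m³/s².
Semi-major axis a = (r_p + r_a)/2 = 3.8070×10⁸ km = 3.807×10¹¹ m.
Vis-viva: v² = μ(2/r − 1/a) = 1.327×10²⁰ × (4.161×10⁻¹² − 2.627×10⁻¹²) = 2.035×10⁸ m²/s².
v = 14270 m/s = 14.27 km/s.

v ≈ 14.27 km/s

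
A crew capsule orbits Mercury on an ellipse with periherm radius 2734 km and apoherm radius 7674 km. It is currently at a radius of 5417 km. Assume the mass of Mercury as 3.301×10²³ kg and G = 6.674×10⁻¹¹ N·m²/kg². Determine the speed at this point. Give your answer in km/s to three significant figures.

μ = GM = 6.674×10⁻¹¹ × 3.301×10²³ = 2.203×10¹³ m³/s².
Semi-major axis a = (r_p + r_a)/2 = 5204.0 km = 5.204×10⁶ m.
Vis-viva: v² = μ(2/r − 1/a) = 2.203×10¹³ × (3.692×10⁻⁷ − 1.922×10⁻⁷) = 3.901×10⁶ m²/s².
v = 1975 m/s = 1.975 km/s.

v ≈ 1.97 km/s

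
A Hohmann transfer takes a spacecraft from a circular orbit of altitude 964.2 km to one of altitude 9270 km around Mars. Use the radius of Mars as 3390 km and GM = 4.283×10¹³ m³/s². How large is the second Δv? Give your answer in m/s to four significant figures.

Δv ≈ 523.4 m/s

r₁ = 3390 + 964.2 = 4354.2 km = 4.3542×10⁶ m.
r₂ = 3390 + 9270 = 12660 km = 1.2660×10⁷ m.
Transfer ellipse a_t = (r₁ + r₂)/2 = 8.507×10⁶ m.
At r₁: circular v_c1 = √(μ/r₁) = 3136 m/s; transfer-periapsis v_p = √[μ(2/r₁ − 1/a_t)] = 3826 m/s.
At r₂: circular v_c2 = √(μ/r₂) = 1839 m/s; transfer-apoapsis v_a = √[μ(2/r₂ − 1/a_t)] = 1316 m/s.
Δv₂ = v_c2 − v_a = 523.4 m/s.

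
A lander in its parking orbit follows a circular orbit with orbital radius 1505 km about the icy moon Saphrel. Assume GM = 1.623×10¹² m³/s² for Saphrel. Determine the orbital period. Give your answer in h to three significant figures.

T ≈ 2.53 h

r = 1505 km = 1.505×10⁶ m.
Kepler's third law: T = 2π√(r³/μ) = 2π√((1.505×10⁶)³ / 1.623×10¹²).
r³/μ = 2.100×10⁶ s², so T = 2π × 1.449×10³ = 9.106×10³ s.
Converting: 9.106×10³ s ÷ 3600 = 2.529 h.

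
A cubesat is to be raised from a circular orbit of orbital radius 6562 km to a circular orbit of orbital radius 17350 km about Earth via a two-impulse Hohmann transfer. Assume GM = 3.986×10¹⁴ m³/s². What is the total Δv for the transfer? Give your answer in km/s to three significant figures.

r₁ = 6562 km = 6.562×10⁶ m.
r₂ = 17350 km = 1.735×10⁷ m.
Transfer ellipse a_t = (r₁ + r₂)/2 = 1.196×10⁷ m.
At r₁: circular v_c1 = √(μ/r₁) = 7794 m/s; transfer-perigee v_p = √[μ(2/r₁ − 1/a_t)] = 9389 m/s.
Δv₁ = v_p − v_c1 = 1595 m/s.
At r₂: circular v_c2 = √(μ/r₂) = 4793 m/s; transfer-apogee v_a = √[μ(2/r₂ − 1/a_t)] = 3551 m/s.
Δv₂ = v_c2 − v_a = 1242 m/s.
Total Δv = Δv₁ + Δv₂ = 2837 m/s = 2.837 km/s.

Δv_total ≈ 2.84 km/s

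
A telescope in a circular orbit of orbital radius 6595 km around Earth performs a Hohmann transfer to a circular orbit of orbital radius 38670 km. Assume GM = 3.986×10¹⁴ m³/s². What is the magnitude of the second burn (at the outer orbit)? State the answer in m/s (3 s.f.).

r₁ = 6595 km = 6.595×10⁶ m.
r₂ = 38670 km = 3.867×10⁷ m.
Transfer ellipse a_t = (r₁ + r₂)/2 = 2.263×10⁷ m.
At r₁: circular v_c1 = √(μ/r₁) = 7774 m/s; transfer-perigee v_p = √[μ(2/r₁ − 1/a_t)] = 10160 m/s.
At r₂: circular v_c2 = √(μ/r₂) = 3211 m/s; transfer-apogee v_a = √[μ(2/r₂ − 1/a_t)] = 1733 m/s.
Δv₂ = v_c2 − v_a = 1477 m/s.

Δv ≈ 1480 m/s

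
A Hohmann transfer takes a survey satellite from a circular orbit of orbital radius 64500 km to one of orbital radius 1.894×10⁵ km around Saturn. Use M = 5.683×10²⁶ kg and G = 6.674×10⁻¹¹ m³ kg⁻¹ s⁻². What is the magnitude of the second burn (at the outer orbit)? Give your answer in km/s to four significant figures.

μ = GM = 6.674×10⁻¹¹ × 5.683×10²⁶ = 3.793×10¹⁶ m³/s².
r₁ = 64500 km = 6.450×10⁷ m.
r₂ = 1.894×10⁵ km = 1.894×10⁸ m.
Transfer ellipse a_t = (r₁ + r₂)/2 = 1.270×10⁸ m.
At r₁: circular v_c1 = √(μ/r₁) = 24250 m/s; transfer-perikrone v_p = √[μ(2/r₁ − 1/a_t)] = 29620 m/s.
At r₂: circular v_c2 = √(μ/r₂) = 14150 m/s; transfer-apokrone v_a = √[μ(2/r₂ − 1/a_t)] = 10090 m/s.
Δv₂ = v_c2 − v_a = 4064 m/s.
= 4.064 km/s.

Δv ≈ 4.064 km/s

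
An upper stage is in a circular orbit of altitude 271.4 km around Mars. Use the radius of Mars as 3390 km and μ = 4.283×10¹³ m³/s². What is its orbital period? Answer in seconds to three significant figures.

T ≈ 6730 seconds

r = 3390 + 271.4 = 3661.4 km = 3.6614×10⁶ m.
Kepler's third law: T = 2π√(r³/μ) = 2π√((3.661×10⁶)³ / 4.283×10¹³).
r³/μ = 1.146×10⁶ s², so T = 2π × 1.071×10³ = 6.726×10³ s.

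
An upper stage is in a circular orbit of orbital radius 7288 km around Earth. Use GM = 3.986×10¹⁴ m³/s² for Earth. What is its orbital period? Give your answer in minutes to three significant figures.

r = 7288 km = 7.288×10⁶ m.
Kepler's third law: T = 2π√(r³/μ) = 2π√((7.288×10⁶)³ / 3.986×10¹⁴).
r³/μ = 9.712×10⁵ s², so T = 2π × 9.855×10² = 6.192×10³ s.
Converting: 6.192×10³ s ÷ 60.00 = 103.2 minutes.

T ≈ 103 minutes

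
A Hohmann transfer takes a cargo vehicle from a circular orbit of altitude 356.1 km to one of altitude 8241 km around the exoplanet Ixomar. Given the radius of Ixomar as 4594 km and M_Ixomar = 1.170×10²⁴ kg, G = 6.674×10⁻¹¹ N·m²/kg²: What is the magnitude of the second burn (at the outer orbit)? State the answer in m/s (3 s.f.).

μ = GM = 6.674×10⁻¹¹ × 1.170×10²⁴ = 7.809×10¹³ m³/s².
r₁ = 4594 + 356.1 = 4950.1 km = 4.9501×10⁶ m.
r₂ = 4594 + 8241 = 12835 km = 1.2835×10⁷ m.
Transfer ellipse a_t = (r₁ + r₂)/2 = 8.893×10⁶ m.
At r₁: circular v_c1 = √(μ/r₁) = 3972 m/s; transfer-periapsis v_p = √[μ(2/r₁ − 1/a_t)] = 4772 m/s.
At r₂: circular v_c2 = √(μ/r₂) = 2467 m/s; transfer-apoapsis v_a = √[μ(2/r₂ − 1/a_t)] = 1840 m/s.
Δv₂ = v_c2 − v_a = 626.3 m/s.

Δv ≈ 626 m/s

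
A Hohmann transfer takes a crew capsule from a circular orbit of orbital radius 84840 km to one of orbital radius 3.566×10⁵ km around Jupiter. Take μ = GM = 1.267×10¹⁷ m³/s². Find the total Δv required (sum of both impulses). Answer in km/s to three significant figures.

Δv_total ≈ 17.6 km/s

r₁ = 84840 km = 8.484×10⁷ m.
r₂ = 3.566×10⁵ km = 3.566×10⁸ m.
Transfer ellipse a_t = (r₁ + r₂)/2 = 2.207×10⁸ m.
At r₁: circular v_c1 = √(μ/r₁) = 38640 m/s; transfer-perijove v_p = √[μ(2/r₁ − 1/a_t)] = 49120 m/s.
Δv₁ = v_p − v_c1 = 10480 m/s.
At r₂: circular v_c2 = √(μ/r₂) = 18850 m/s; transfer-apojove v_a = √[μ(2/r₂ − 1/a_t)] = 11690 m/s.
Δv₂ = v_c2 − v_a = 7163 m/s.
Total Δv = Δv₁ + Δv₂ = 17640 m/s = 17.64 km/s.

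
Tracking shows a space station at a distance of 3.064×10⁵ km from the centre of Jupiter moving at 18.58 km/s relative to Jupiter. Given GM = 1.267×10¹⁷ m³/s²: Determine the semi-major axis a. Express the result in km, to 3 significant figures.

a ≈ 2.63×10⁵ km

r = 3.064×10⁸ m.
Vis-viva rearranged: 1/a = 2/r − v²/μ = 6.527×10⁻⁹ − 2.725×10⁻⁹ = 3.803×10⁻⁹ m⁻¹.
a = 2.630×10⁸ m = 2.6297×10⁵ km.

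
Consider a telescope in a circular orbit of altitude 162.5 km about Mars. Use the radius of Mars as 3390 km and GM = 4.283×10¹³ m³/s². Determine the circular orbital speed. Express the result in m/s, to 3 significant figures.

v ≈ 3470 m/s

r = 3390 + 162.5 = 3552.5 km = 3.5525×10⁶ m.
For a circular orbit v = √(μ/r) = √(4.283×10¹³ / 3.552×10⁶) = √(1.206×10⁷) = 3472 m/s.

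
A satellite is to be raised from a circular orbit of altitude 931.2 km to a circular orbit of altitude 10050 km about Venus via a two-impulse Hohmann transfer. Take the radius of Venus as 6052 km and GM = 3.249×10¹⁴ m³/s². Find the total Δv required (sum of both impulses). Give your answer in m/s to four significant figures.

r₁ = 6052 + 931.2 = 6983.2 km = 6.9832×10⁶ m.
r₂ = 6052 + 10050 = 16102 km = 1.6102×10⁷ m.
Transfer ellipse a_t = (r₁ + r₂)/2 = 1.154×10⁷ m.
At r₁: circular v_c1 = √(μ/r₁) = 6821 m/s; transfer-periapsis v_p = √[μ(2/r₁ − 1/a_t)] = 8056 m/s.
Δv₁ = v_p − v_c1 = 1235 m/s.
At r₂: circular v_c2 = √(μ/r₂) = 4492 m/s; transfer-apoapsis v_a = √[μ(2/r₂ − 1/a_t)] = 3494 m/s.
Δv₂ = v_c2 − v_a = 998.1 m/s.
Total Δv = Δv₁ + Δv₂ = 2233 m/s.

Δv_total ≈ 2233 m/s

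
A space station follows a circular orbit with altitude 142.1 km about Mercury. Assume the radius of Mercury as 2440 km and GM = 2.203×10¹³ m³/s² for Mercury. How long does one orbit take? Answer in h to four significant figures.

r = 2440 + 142.1 = 2582.1 km = 2.5821×10⁶ m.
Kepler's third law: T = 2π√(r³/μ) = 2π√((2.582×10⁶)³ / 2.203×10¹³).
r³/μ = 7.815×10⁵ s², so T = 2π × 8.840×10² = 5.554×10³ s.
Converting: 5.554×10³ s ÷ 3600 = 1.543 h.

T ≈ 1.543 h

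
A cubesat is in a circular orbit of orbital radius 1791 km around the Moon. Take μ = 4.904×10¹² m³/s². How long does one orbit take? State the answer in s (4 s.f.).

r = 1791 km = 1.791×10⁶ m.
Kepler's third law: T = 2π√(r³/μ) = 2π√((1.791×10⁶)³ / 4.904×10¹²).
r³/μ = 1.171×10⁶ s², so T = 2π × 1.082×10³ = 6.801×10³ s.

T ≈ 6801 s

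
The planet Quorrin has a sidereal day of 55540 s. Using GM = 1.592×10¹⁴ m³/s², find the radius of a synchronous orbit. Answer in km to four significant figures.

r_sync ≈ 23170 km

A synchronous orbit has period T, so by Kepler's third law a = (μT²/4π²)^(1/3).
μT²/4π² = 1.592×10¹⁴ × (5.554×10⁴)² / 39.48 = 1.244×10²² m³.
a = 2.317×10⁷ m = 23170 km.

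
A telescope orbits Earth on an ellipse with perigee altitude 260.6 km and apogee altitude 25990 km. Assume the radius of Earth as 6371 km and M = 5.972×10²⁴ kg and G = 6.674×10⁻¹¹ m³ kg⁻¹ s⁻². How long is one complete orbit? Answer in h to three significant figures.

T ≈ 7.53 h

μ = GM = 6.674×10⁻¹¹ × 5.972×10²⁴ = 3.986×10¹⁴ m³/s².
r_p = 6371 + 260.6 = 6631.6 km = 6.6316×10⁶ m.
r_a = 6371 + 25990 = 32361 km = 3.2361×10⁷ m.
Semi-major axis a = (r_p + r_a)/2 = (6631.6 + 32361)/2 = 19496 km = 1.950×10⁷ m.
By Kepler's third law T = 2π√(a³/μ) = 2π × 4.312×10³ = 2.709×10⁴ s.
= 7.526 h.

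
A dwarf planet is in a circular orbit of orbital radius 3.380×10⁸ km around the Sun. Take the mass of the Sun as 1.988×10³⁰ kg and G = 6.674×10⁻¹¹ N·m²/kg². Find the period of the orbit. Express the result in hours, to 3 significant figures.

μ = GM = 6.674×10⁻¹¹ × 1.988×10³⁰ = 1.327×10²⁰ m³/s².
r = 3.380×10⁸ km = 3.380×10¹¹ m.
Kepler's third law: T = 2π√(r³/μ) = 2π√((3.380×10¹¹)³ / 1.327×10²⁰).
r³/μ = 2.910×10¹⁴ s², so T = 2π × 1.706×10⁷ = 1.072×10⁸ s.
Converting: 1.072×10⁸ s ÷ 3600 = 29770 hours.

T ≈ 29800 hours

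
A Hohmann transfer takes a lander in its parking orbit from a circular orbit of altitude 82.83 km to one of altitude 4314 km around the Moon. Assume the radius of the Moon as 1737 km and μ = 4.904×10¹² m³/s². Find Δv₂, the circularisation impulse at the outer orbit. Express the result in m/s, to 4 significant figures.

r₁ = 1737 + 82.83 = 1819.8 km = 1.8198×10⁶ m.
r₂ = 1737 + 4314 = 6051.0 km = 6.0510×10⁶ m.
Transfer ellipse a_t = (r₁ + r₂)/2 = 3.935×10⁶ m.
At r₁: circular v_c1 = √(μ/r₁) = 1642 m/s; transfer-perilune v_p = √[μ(2/r₁ − 1/a_t)] = 2036 m/s.
At r₂: circular v_c2 = √(μ/r₂) = 900.2 m/s; transfer-apolune v_a = √[μ(2/r₂ − 1/a_t)] = 612.2 m/s.
Δv₂ = v_c2 − v_a = 288.1 m/s.

Δv ≈ 288.1 m/s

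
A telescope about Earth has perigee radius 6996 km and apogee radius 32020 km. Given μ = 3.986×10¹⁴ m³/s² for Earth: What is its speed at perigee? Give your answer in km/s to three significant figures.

Semi-major axis a = (r_p + r_a)/2 = 19508 km = 1.951×10⁷ m.
Vis-viva: v² = μ(2/r − 1/a) = 3.986×10¹⁴ × (2.859×10⁻⁷ − 5.126×10⁻⁸) = 9.352×10⁷ m²/s².
v = 9670 m/s = 9.670 km/s.

v ≈ 9.67 km/s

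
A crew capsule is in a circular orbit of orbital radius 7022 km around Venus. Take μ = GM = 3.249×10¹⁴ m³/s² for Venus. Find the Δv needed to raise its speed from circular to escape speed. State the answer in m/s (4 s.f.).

Δv ≈ 2818 m/s

r = 7022 km = 7.022×10⁶ m.
Circular speed v_c = √(μ/r) = 6802 m/s.
Escape speed v_esc = √(2μ/r) = √2 × v_c = 9620 m/s.
Δv = v_esc − v_c = 2818 m/s.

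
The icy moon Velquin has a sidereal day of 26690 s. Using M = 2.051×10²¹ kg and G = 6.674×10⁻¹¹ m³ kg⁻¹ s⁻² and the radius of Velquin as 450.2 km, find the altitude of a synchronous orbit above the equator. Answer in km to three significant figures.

h_sync ≈ 902 km

μ = GM = 6.674×10⁻¹¹ × 2.051×10²¹ = 1.369×10¹¹ m³/s².
A synchronous orbit has period T, so by Kepler's third law a = (μT²/4π²)^(1/3).
μT²/4π² = 1.369×10¹¹ × (2.669×10⁴)² / 39.48 = 2.470×10¹⁸ m³.
a = 1.352×10⁶ m = 1351.8 km.
Altitude h = a − R = 1351.8 − 450.2 = 901.55 km.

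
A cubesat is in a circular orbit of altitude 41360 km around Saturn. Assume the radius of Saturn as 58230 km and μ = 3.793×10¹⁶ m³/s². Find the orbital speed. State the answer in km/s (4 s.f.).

v ≈ 19.52 km/s

r = 58230 + 41360 = 99590 km = 9.9590×10⁷ m.
For a circular orbit v = √(μ/r) = √(3.793×10¹⁶ / 9.959×10⁷) = √(3.809×10⁸) = 19520 m/s.
That is 19.52 km/s.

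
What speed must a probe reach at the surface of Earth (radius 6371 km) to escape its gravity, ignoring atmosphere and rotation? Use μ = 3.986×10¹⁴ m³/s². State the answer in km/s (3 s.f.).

v_esc ≈ 11.2 km/s

r = R = 6.371×10⁶ m.
Escape speed v_esc = √(2μ/r) = √(2 × 3.986×10¹⁴ / 6.371×10⁶) = √(1.251×10⁸) = 11190 m/s.
= 11.19 km/s.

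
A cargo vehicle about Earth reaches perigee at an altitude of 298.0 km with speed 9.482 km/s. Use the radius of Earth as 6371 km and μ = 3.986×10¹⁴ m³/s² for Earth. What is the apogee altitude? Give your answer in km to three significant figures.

r_p = 6371 + 298.0 = 6669.0 km = 6.669×10⁶ m.
Specific energy ε = v²/2 − μ/r = -1.481×10⁷ J/kg, so a = −μ/(2ε) = 1.345×10⁷ m.
The apsides satisfy r_p + r_a = 2a, so the apogee radius is 2a − r_p = 2.024×10⁷ m = 20236 km.
Apogee altitude = 20236 − 6371 = 13865 km.

apogee altitude ≈ 13900 km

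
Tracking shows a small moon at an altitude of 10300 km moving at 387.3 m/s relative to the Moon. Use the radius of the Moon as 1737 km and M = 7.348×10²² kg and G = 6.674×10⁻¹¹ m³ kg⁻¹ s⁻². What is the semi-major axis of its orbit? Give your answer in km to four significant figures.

μ = GM = 6.674×10⁻¹¹ × 7.348×10²² = 4.904×10¹² m³/s².
r = 1737 + 10300 = 12037 km = 1.204×10⁷ m.
Vis-viva rearranged: 1/a = 2/r − v²/μ = 1.662×10⁻⁷ − 3.059×10⁻⁸ = 1.356×10⁻⁷ m⁻¹.
a = 7.376×10⁶ m = 7376.4 km.

a ≈ 7376 km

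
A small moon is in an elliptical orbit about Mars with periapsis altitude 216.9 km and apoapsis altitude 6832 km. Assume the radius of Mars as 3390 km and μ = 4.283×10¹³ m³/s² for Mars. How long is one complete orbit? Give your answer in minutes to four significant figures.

T ≈ 290.9 minutes

r_p = 3390 + 216.9 = 3606.9 km = 3.6069×10⁶ m.
r_a = 3390 + 6832 = 10222 km = 1.0222×10⁷ m.
Semi-major axis a = (r_p + r_a)/2 = (3606.9 + 10222)/2 = 6914.4 km = 6.914×10⁶ m.
By Kepler's third law T = 2π√(a³/μ) = 2π × 2.778×10³ = 1.746×10⁴ s.
= 290.9 minutes.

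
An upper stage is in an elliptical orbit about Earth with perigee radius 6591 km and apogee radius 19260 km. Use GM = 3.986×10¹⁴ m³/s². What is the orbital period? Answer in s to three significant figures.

T ≈ 14600 s

Semi-major axis a = (r_p + r_a)/2 = (6591.0 + 19260)/2 = 12926 km = 1.293×10⁷ m.
By Kepler's third law T = 2π√(a³/μ) = 2π × 2.328×10³ = 1.462×10⁴ s.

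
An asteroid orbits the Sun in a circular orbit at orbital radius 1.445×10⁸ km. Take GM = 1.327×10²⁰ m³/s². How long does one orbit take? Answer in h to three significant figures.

T ≈ 8320 h

r = 1.445×10⁸ km = 1.445×10¹¹ m.
Kepler's third law: T = 2π√(r³/μ) = 2π√((1.445×10¹¹)³ / 1.327×10²⁰).
r³/μ = 2.274×10¹³ s², so T = 2π × 4.768×10⁶ = 2.996×10⁷ s.
Converting: 2.996×10⁷ s ÷ 3600 = 8322 h.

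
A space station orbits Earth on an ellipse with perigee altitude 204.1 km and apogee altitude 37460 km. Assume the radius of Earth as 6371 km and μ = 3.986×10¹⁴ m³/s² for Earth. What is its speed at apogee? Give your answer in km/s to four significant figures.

r_p = 6371 + 204.1 = 6575.1 km = 6.5751×10⁶ m.
r_a = 6371 + 37460 = 43831 km = 4.3831×10⁷ m.
Semi-major axis a = (r_p + r_a)/2 = 25203 km = 2.520×10⁷ m.
Vis-viva: v² = μ(2/r − 1/a) = 3.986×10¹⁴ × (4.563×10⁻⁸ − 3.968×10⁻⁸) = 2.372×10⁶ m²/s².
v = 1540 m/s = 1.540 km/s.

v ≈ 1.540 km/s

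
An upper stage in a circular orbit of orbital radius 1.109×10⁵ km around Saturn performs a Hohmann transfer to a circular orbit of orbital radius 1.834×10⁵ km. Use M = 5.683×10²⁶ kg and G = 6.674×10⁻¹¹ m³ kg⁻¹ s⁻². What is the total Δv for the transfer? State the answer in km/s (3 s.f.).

Δv_total ≈ 4.05 km/s

μ = GM = 6.674×10⁻¹¹ × 5.683×10²⁶ = 3.793×10¹⁶ m³/s².
r₁ = 1.109×10⁵ km = 1.109×10⁸ m.
r₂ = 1.834×10⁵ km = 1.834×10⁸ m.
Transfer ellipse a_t = (r₁ + r₂)/2 = 1.472×10⁸ m.
At r₁: circular v_c1 = √(μ/r₁) = 18490 m/s; transfer-perikrone v_p = √[μ(2/r₁ − 1/a_t)] = 20650 m/s.
Δv₁ = v_p − v_c1 = 2153 m/s.
At r₂: circular v_c2 = √(μ/r₂) = 14380 m/s; transfer-apokrone v_a = √[μ(2/r₂ − 1/a_t)] = 12480 m/s.
Δv₂ = v_c2 − v_a = 1896 m/s.
Total Δv = Δv₁ + Δv₂ = 4049 m/s = 4.049 km/s.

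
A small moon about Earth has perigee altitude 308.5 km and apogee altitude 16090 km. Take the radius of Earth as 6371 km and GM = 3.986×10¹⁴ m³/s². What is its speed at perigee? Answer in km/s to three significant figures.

v ≈ 9.59 km/s

r_p = 6371 + 308.5 = 6679.5 km = 6.6795×10⁶ m.
r_a = 6371 + 16090 = 22461 km = 2.2461×10⁷ m.
Semi-major axis a = (r_p + r_a)/2 = 14570 km = 1.457×10⁷ m.
Vis-viva: v² = μ(2/r − 1/a) = 3.986×10¹⁴ × (2.994×10⁻⁷ − 6.863×10⁻⁸) = 9.199×10⁷ m²/s².
v = 9591 m/s = 9.591 km/s.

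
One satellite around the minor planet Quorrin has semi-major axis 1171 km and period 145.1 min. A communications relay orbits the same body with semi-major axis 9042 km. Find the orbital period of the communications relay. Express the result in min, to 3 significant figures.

Kepler's third law: T² ∝ a³, so T₂ = T₁ (a₂/a₁)^(3/2).
a₂/a₁ = 7.722, (a₂/a₁)^(3/2) = 21.46.
T₂ = 145.1 × 21.46 = 3113 min.

T₂ ≈ 3110 min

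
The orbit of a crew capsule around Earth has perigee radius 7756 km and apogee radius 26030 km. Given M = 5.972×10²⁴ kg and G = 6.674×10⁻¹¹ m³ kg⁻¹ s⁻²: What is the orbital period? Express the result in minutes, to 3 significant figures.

μ = GM = 6.674×10⁻¹¹ × 5.972×10²⁴ = 3.986×10¹⁴ m³/s².
Semi-major axis a = (r_p + r_a)/2 = (7756.0 + 26030)/2 = 16893 km = 1.689×10⁷ m.
By Kepler's third law T = 2π√(a³/μ) = 2π × 3.478×10³ = 2.185×10⁴ s.
= 364.2 minutes.

T ≈ 364 minutes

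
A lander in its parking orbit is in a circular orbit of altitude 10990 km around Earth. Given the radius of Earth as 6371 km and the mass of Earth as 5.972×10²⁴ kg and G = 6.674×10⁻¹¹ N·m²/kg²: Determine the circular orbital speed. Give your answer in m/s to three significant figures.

v ≈ 4790 m/s

μ = GM = 6.674×10⁻¹¹ × 5.972×10²⁴ = 3.986×10¹⁴ m³/s².
r = 6371 + 10990 = 17361 km = 1.7361×10⁷ m.
For a circular orbit v = √(μ/r) = √(3.986×10¹⁴ / 1.736×10⁷) = √(2.296×10⁷) = 4791 m/s.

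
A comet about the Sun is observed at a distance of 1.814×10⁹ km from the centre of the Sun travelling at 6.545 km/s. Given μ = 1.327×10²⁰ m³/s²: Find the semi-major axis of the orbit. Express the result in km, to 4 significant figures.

r = 1.814×10¹² m.
Vis-viva rearranged: 1/a = 2/r − v²/μ = 1.103×10⁻¹² − 3.228×10⁻¹³ = 7.797×10⁻¹³ m⁻¹.
a = 1.283×10¹² m = 1.2825×10⁹ km.

a ≈ 1.283×10⁹ km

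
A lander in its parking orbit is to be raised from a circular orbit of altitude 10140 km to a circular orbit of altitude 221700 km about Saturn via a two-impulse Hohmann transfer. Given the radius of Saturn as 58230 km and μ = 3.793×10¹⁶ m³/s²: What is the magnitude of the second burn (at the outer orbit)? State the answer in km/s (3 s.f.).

r₁ = 58230 + 10140 = 68370 km = 6.8370×10⁷ m.
r₂ = 58230 + 221700 = 279930 km = 2.7993×10⁸ m.
Transfer ellipse a_t = (r₁ + r₂)/2 = 1.742×10⁸ m.
At r₁: circular v_c1 = √(μ/r₁) = 23550 m/s; transfer-perikrone v_p = √[μ(2/r₁ − 1/a_t)] = 29860 m/s.
At r₂: circular v_c2 = √(μ/r₂) = 11640 m/s; transfer-apokrone v_a = √[μ(2/r₂ − 1/a_t)] = 7294 m/s.
Δv₂ = v_c2 − v_a = 4347 m/s.
= 4.347 km/s.

Δv ≈ 4.35 km/s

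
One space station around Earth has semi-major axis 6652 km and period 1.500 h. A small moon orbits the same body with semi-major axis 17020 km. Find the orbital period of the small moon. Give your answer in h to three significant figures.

Kepler's third law: T² ∝ a³, so T₂ = T₁ (a₂/a₁)^(3/2).
a₂/a₁ = 2.559, (a₂/a₁)^(3/2) = 4.093.
T₂ = 1.500 × 4.093 = 6.139 h.

T₂ ≈ 6.14 h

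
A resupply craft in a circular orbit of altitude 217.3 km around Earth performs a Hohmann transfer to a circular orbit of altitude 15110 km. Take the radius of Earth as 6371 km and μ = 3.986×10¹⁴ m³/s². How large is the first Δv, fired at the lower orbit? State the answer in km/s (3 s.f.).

r₁ = 6371 + 217.3 = 6588.3 km = 6.5883×10⁶ m.
r₂ = 6371 + 15110 = 21481 km = 2.1481×10⁷ m.
Transfer ellipse a_t = (r₁ + r₂)/2 = 1.403×10⁷ m.
At r₁: circular v_c1 = √(μ/r₁) = 7778 m/s; transfer-perigee v_p = √[μ(2/r₁ − 1/a_t)] = 9623 m/s.
Δv₁ = v_p − v_c1 = 1845 m/s.
= 1.845 km/s.

Δv ≈ 1.84 km/s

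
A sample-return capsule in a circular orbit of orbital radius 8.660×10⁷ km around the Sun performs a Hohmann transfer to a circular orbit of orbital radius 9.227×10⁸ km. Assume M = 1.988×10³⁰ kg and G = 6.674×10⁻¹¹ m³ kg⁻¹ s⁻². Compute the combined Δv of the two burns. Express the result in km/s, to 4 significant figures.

Δv_total ≈ 20.81 km/s

μ = GM = 6.674×10⁻¹¹ × 1.988×10³⁰ = 1.327×10²⁰ m³/s².
r₁ = 8.660×10⁷ km = 8.660×10¹⁰ m.
r₂ = 9.227×10⁸ km = 9.227×10¹¹ m.
Transfer ellipse a_t = (r₁ + r₂)/2 = 5.046×10¹¹ m.
At r₁: circular v_c1 = √(μ/r₁) = 39140 m/s; transfer-perihelion v_p = √[μ(2/r₁ − 1/a_t)] = 52930 m/s.
Δv₁ = v_p − v_c1 = 13790 m/s.
At r₂: circular v_c2 = √(μ/r₂) = 11990 m/s; transfer-aphelion v_a = √[μ(2/r₂ − 1/a_t)] = 4967 m/s.
Δv₂ = v_c2 − v_a = 7024 m/s.
Total Δv = Δv₁ + Δv₂ = 20810 m/s = 20.81 km/s.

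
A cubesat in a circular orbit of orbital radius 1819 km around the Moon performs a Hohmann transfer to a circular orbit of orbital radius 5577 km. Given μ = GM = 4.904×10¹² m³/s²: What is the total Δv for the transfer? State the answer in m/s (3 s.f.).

Δv_total ≈ 655 m/s

r₁ = 1819 km = 1.819×10⁶ m.
r₂ = 5577 km = 5.577×10⁶ m.
Transfer ellipse a_t = (r₁ + r₂)/2 = 3.698×10⁶ m.
At r₁: circular v_c1 = √(μ/r₁) = 1642 m/s; transfer-perilune v_p = √[μ(2/r₁ − 1/a_t)] = 2016 m/s.
Δv₁ = v_p − v_c1 = 374.4 m/s.
At r₂: circular v_c2 = √(μ/r₂) = 937.7 m/s; transfer-apolune v_a = √[μ(2/r₂ − 1/a_t)] = 657.7 m/s.
Δv₂ = v_c2 − v_a = 280.1 m/s.
Total Δv = Δv₁ + Δv₂ = 654.5 m/s.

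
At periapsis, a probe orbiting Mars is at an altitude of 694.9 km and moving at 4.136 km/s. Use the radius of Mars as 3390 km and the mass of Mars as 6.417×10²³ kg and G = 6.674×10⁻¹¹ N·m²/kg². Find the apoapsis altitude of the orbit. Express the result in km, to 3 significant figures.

μ = GM = 6.674×10⁻¹¹ × 6.417×10²³ = 4.283×10¹³ m³/s².
r_p = 3390 + 694.9 = 4084.9 km = 4.085×10⁶ m.
Specific energy ε = v²/2 − μ/r = -1.931×10⁶ J/kg, so a = −μ/(2ε) = 1.109×10⁷ m.
The apsides satisfy r_p + r_a = 2a, so the apoapsis radius is 2a − r_p = 1.809×10⁷ m = 18094 km.
Apoapsis altitude = 18094 − 3390 = 14704 km.

apoapsis altitude ≈ 14700 km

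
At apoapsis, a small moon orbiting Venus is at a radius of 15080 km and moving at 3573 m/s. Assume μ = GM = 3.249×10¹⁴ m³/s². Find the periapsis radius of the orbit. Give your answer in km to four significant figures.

periapsis radius ≈ 6349 km

r_a = 1.508×10⁷ m.
Specific energy ε = v²/2 − μ/r = -1.516×10⁷ J/kg, so a = −μ/(2ε) = 1.071×10⁷ m.
The apsides satisfy r_p + r_a = 2a, so the periapsis radius is 2a − r_a = 6.349×10⁶ m = 6348.7 km.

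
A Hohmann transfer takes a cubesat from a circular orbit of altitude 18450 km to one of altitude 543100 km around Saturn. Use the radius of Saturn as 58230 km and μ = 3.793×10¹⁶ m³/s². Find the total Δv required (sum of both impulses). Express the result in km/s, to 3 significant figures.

Δv_total ≈ 11.5 km/s

r₁ = 58230 + 18450 = 76680 km = 7.6680×10⁷ m.
r₂ = 58230 + 543100 = 601330 km = 6.0133×10⁸ m.
Transfer ellipse a_t = (r₁ + r₂)/2 = 3.390×10⁸ m.
At r₁: circular v_c1 = √(μ/r₁) = 22240 m/s; transfer-perikrone v_p = √[μ(2/r₁ − 1/a_t)] = 29620 m/s.
Δv₁ = v_p − v_c1 = 7380 m/s.
At r₂: circular v_c2 = √(μ/r₂) = 7942 m/s; transfer-apokrone v_a = √[μ(2/r₂ − 1/a_t)] = 3777 m/s.
Δv₂ = v_c2 − v_a = 4165 m/s.
Total Δv = Δv₁ + Δv₂ = 11550 m/s = 11.55 km/s.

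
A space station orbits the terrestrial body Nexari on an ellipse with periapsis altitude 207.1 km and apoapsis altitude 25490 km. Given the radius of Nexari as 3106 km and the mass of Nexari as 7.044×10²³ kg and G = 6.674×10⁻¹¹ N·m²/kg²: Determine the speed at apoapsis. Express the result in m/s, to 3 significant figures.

μ = GM = 6.674×10⁻¹¹ × 7.044×10²³ = 4.701×10¹³ m³/s².
r_p = 3106 + 207.1 = 3313.1 km = 3.3131×10⁶ m.
r_a = 3106 + 25490 = 28596 km = 2.8596×10⁷ m.
Semi-major axis a = (r_p + r_a)/2 = 15955 km = 1.595×10⁷ m.
Vis-viva: v² = μ(2/r − 1/a) = 4.701×10¹³ × (6.994×10⁻⁸ − 6.268×10⁻⁸) = 3.414×10⁵ m²/s².
v = 584.3 m/s.

v ≈ 584 m/s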